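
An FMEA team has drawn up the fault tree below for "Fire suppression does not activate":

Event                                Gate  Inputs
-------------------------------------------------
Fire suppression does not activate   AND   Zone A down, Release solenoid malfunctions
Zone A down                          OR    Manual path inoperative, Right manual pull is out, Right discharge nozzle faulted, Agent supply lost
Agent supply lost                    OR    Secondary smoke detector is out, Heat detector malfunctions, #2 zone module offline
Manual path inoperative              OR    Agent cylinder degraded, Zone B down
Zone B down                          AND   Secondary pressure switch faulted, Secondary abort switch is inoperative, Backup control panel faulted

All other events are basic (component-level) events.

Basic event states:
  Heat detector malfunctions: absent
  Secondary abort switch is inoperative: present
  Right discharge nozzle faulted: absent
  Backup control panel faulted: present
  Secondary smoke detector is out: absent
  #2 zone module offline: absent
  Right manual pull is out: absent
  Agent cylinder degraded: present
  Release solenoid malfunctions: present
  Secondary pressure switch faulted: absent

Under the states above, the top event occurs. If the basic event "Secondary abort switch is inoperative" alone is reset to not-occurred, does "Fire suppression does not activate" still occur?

Counterfactual: set "Secondary abort switch is inoperative" to not occurred.
Zone B down [AND]: Secondary pressure switch faulted=not, Secondary abort switch is inoperative=not, Backup control panel faulted=occurs → not all inputs occur → does not occur.
Manual path inoperative [OR]: Agent cylinder degraded=occurs, Zone B down=not → at least one input occurs → occurs.
Agent supply lost [OR]: Secondary smoke detector is out=not, Heat detector malfunctions=not, #2 zone module offline=not → no input occurs → does not occur.
Zone A down [OR]: Manual path inoperative=occurs, Right manual pull is out=not, Right discharge nozzle faulted=not, Agent supply lost=not → at least one input occurs → occurs.
Fire suppression does not activate [AND]: Zone A down=occurs, Release solenoid malfunctions=occurs → all inputs occur → occurs.

Yes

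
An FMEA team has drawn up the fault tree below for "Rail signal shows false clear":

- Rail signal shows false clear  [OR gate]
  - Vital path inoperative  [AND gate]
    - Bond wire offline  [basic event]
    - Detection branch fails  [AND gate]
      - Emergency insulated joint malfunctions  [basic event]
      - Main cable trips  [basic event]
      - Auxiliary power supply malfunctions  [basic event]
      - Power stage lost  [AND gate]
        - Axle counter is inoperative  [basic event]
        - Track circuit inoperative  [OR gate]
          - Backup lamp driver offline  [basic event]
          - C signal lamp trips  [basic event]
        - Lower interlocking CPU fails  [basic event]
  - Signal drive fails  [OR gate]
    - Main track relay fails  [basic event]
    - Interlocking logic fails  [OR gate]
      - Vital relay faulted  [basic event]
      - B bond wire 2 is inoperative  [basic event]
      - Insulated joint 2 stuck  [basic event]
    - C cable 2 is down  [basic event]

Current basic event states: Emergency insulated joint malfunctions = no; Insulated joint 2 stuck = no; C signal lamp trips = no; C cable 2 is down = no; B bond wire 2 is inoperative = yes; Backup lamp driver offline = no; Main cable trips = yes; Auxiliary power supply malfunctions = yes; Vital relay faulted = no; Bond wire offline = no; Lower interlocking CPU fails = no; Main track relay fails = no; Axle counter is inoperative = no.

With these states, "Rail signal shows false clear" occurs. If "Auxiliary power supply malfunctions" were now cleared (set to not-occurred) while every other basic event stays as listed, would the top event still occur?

Yes

Counterfactual: set "Auxiliary power supply malfunctions" to not occurred.
Track circuit inoperative [OR]: Backup lamp driver offline=not, C signal lamp trips=not → no input occurs → does not occur.
Power stage lost [AND]: Axle counter is inoperative=not, Track circuit inoperative=not, Lower interlocking CPU fails=not → not all inputs occur → does not occur.
Detection branch fails [AND]: Emergency insulated joint malfunctions=not, Main cable trips=occurs, Auxiliary power supply malfunctions=not, Power stage lost=not → not all inputs occur → does not occur.
Vital path inoperative [AND]: Bond wire offline=not, Detection branch fails=not → not all inputs occur → does not occur.
Interlocking logic fails [OR]: Vital relay faulted=not, B bond wire 2 is inoperative=occurs, Insulated joint 2 stuck=not → at least one input occurs → occurs.
Signal drive fails [OR]: Main track relay fails=not, Interlocking logic fails=occurs, C cable 2 is down=not → at least one input occurs → occurs.
Rail signal shows false clear [OR]: Vital path inoperative=not, Signal drive fails=occurs → at least one input occurs → occurs.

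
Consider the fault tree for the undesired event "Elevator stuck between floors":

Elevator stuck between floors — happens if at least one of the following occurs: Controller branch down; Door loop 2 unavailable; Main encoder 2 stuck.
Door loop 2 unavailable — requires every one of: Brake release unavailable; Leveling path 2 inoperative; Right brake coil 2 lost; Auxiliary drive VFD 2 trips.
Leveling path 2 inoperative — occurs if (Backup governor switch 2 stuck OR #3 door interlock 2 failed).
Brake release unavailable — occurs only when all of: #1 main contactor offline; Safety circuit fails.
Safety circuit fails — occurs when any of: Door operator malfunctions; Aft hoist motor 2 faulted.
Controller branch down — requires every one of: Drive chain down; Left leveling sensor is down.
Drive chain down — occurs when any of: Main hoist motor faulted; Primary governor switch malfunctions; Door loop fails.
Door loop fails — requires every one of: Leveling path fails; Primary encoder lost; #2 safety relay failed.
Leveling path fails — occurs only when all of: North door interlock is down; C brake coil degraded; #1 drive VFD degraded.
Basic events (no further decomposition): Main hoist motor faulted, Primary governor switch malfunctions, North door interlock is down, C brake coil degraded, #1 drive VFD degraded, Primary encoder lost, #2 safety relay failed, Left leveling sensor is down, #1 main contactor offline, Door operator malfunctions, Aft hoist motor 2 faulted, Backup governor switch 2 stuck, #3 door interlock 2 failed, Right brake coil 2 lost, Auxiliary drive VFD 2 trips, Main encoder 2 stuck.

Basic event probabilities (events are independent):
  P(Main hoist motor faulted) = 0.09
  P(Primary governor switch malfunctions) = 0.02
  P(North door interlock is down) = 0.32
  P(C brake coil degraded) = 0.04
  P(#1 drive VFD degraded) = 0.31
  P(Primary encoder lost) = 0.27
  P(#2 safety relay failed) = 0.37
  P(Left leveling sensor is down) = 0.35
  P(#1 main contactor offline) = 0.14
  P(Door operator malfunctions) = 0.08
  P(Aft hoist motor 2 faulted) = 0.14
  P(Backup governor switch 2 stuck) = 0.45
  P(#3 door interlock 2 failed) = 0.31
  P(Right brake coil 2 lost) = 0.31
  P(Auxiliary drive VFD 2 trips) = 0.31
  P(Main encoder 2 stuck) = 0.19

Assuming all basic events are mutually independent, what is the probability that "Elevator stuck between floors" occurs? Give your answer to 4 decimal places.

P(Leveling path fails) [AND] = 0.32 × 0.04 × 0.31 = 0.003968
P(Door loop fails) [AND] = 0.003968 × 0.27 × 0.37 = 0.000396
P(Drive chain down) [OR] = 1 − (1−0.09) × (1−0.02) × (1−0.000396) = 0.108553
P(Controller branch down) [AND] = 0.108553 × 0.35 = 0.037994
P(Safety circuit fails) [OR] = 1 − (1−0.08) × (1−0.14) = 0.208800
P(Brake release unavailable) [AND] = 0.14 × 0.208800 = 0.029232
P(Leveling path 2 inoperative) [OR] = 1 − (1−0.45) × (1−0.31) = 0.620500
P(Door loop 2 unavailable) [AND] = 0.029232 × 0.620500 × 0.31 × 0.31 = 0.001743
P(Elevator stuck between floors) [OR] = 1 − (1−0.037994) × (1−0.001743) × (1−0.19) = 0.222133
Rounded to 4 decimal places: P(Elevator stuck between floors) ≈ 0.2221.

0.2221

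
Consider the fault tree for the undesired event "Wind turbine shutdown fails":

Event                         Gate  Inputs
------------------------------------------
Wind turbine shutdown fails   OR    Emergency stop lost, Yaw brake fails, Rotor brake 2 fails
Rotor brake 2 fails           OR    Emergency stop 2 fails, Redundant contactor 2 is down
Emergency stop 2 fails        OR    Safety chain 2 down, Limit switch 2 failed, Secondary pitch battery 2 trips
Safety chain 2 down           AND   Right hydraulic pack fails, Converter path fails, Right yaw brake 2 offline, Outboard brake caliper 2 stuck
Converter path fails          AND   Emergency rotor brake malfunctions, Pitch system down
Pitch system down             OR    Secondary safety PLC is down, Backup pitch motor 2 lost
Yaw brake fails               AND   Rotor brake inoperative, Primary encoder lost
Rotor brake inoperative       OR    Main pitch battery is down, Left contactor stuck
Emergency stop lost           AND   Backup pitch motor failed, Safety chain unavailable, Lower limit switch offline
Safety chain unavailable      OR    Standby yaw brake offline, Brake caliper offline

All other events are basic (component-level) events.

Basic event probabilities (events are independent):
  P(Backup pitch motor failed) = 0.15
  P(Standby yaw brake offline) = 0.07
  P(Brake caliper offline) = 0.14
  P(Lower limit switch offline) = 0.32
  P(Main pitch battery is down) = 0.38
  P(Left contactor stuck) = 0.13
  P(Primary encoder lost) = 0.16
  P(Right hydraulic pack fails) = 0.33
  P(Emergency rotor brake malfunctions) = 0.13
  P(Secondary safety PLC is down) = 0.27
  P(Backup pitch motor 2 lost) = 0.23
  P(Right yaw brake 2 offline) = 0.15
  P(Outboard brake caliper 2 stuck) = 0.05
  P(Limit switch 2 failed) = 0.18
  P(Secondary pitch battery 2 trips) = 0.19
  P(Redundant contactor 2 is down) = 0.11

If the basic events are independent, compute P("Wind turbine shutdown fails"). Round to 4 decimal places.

P(Safety chain unavailable) [OR] = 1 − (1−0.07) × (1−0.14) = 0.200200
P(Emergency stop lost) [AND] = 0.15 × 0.200200 × 0.32 = 0.009610
P(Rotor brake inoperative) [OR] = 1 − (1−0.38) × (1−0.13) = 0.460600
P(Yaw brake fails) [AND] = 0.460600 × 0.16 = 0.073696
P(Pitch system down) [OR] = 1 − (1−0.27) × (1−0.23) = 0.437900
P(Converter path fails) [AND] = 0.13 × 0.437900 = 0.056927
P(Safety chain 2 down) [AND] = 0.33 × 0.056927 × 0.15 × 0.05 = 0.000141
P(Emergency stop 2 fails) [OR] = 1 − (1−0.000141) × (1−0.18) × (1−0.19) = 0.335894
P(Rotor brake 2 fails) [OR] = 1 − (1−0.335894) × (1−0.11) = 0.408946
P(Wind turbine shutdown fails) [OR] = 1 − (1−0.009610) × (1−0.073696) × (1−0.408946) = 0.457766
Rounded to 4 decimal places: P(Wind turbine shutdown fails) ≈ 0.4578.

0.4578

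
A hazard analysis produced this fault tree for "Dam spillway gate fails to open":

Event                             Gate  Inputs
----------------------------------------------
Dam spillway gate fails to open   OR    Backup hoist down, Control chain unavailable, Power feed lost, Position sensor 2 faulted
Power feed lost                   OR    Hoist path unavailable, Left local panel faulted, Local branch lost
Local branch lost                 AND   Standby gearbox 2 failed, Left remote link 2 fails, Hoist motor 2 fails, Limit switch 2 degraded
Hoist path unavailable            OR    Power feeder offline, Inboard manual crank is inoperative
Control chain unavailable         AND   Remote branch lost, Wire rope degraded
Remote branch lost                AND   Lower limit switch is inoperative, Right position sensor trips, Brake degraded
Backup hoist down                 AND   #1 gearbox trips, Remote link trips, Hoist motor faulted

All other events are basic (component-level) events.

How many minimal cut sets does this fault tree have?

7

Backup hoist down [AND]: one cut set from each child combined → 1 × 1 × 1 = 1 cut set(s).
Remote branch lost [AND]: one cut set from each child combined → 1 × 1 × 1 = 1 cut set(s).
Control chain unavailable [AND]: one cut set from each child combined → 1 × 1 = 1 cut set(s).
Hoist path unavailable [OR]: union of children's cut sets → 2 cut set(s).
Local branch lost [AND]: one cut set from each child combined → 1 × 1 × 1 × 1 = 1 cut set(s).
Power feed lost [OR]: union of children's cut sets → 4 cut set(s).
Dam spillway gate fails to open [OR]: union of children's cut sets → 7 cut set(s).
Minimal cut sets: {#1 gearbox trips, Hoist motor faulted, Remote link trips}; {Brake degraded, Lower limit switch is inoperative, Right position sensor trips, Wire rope degraded}; {Power feeder offline}; {Inboard manual crank is inoperative}; {Left local panel faulted}; {Hoist motor 2 fails, Left remote link 2 fails, Limit switch 2 degraded, Standby gearbox 2 failed}; {Position sensor 2 faulted}.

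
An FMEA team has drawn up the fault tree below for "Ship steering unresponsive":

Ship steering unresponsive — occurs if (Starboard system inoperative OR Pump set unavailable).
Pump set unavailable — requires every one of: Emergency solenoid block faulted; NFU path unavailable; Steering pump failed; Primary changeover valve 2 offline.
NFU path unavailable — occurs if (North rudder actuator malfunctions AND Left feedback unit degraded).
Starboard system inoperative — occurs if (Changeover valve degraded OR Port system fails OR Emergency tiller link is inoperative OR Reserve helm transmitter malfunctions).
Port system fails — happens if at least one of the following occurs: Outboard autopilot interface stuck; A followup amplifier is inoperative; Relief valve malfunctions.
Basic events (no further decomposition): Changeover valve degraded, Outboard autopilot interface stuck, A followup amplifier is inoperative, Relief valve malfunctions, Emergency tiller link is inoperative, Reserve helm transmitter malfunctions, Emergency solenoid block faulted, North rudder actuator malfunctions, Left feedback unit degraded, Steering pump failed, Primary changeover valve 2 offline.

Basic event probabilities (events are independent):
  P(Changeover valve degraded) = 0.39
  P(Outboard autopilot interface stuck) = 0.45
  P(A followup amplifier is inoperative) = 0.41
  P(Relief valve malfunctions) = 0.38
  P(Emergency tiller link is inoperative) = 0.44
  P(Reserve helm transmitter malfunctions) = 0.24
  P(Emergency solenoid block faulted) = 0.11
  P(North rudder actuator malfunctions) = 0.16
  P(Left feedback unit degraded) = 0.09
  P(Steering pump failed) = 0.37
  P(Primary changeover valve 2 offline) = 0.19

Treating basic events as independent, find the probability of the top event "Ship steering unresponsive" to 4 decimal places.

0.9478

P(Port system fails) [OR] = 1 − (1−0.45) × (1−0.41) × (1−0.38) = 0.798810
P(Starboard system inoperative) [OR] = 1 − (1−0.39) × (1−0.798810) × (1−0.44) × (1−0.24) = 0.947768
P(NFU path unavailable) [AND] = 0.16 × 0.09 = 0.014400
P(Pump set unavailable) [AND] = 0.11 × 0.014400 × 0.37 × 0.19 = 0.000111
P(Ship steering unresponsive) [OR] = 1 − (1−0.947768) × (1−0.000111) = 0.947774
Rounded to 4 decimal places: P(Ship steering unresponsive) ≈ 0.9478.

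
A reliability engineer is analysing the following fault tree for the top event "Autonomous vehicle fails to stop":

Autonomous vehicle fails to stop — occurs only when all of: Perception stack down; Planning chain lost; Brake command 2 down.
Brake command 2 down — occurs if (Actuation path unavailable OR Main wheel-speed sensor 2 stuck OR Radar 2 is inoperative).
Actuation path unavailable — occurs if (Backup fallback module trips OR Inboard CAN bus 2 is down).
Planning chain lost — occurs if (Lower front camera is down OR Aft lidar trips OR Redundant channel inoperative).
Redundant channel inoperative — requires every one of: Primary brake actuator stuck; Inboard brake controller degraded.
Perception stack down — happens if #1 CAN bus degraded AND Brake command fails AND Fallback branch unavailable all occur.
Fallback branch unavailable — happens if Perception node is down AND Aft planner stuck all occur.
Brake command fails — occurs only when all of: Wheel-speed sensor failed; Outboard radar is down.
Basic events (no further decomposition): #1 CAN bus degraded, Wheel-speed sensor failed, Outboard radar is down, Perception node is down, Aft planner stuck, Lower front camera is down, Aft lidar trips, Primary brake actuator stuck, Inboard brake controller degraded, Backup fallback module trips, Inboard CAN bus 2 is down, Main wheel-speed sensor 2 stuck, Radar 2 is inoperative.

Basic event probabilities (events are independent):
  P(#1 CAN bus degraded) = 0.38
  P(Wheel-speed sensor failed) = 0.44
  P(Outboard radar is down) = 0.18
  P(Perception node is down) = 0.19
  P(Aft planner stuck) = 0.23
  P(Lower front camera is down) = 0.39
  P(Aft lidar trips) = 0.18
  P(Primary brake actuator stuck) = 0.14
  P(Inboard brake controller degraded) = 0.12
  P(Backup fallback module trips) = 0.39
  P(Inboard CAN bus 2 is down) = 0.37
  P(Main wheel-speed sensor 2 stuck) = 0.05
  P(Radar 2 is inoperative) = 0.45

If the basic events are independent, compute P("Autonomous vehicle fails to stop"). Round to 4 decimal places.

0.0005

P(Brake command fails) [AND] = 0.44 × 0.18 = 0.079200
P(Fallback branch unavailable) [AND] = 0.19 × 0.23 = 0.043700
P(Perception stack down) [AND] = 0.38 × 0.079200 × 0.043700 = 0.001315
P(Redundant channel inoperative) [AND] = 0.14 × 0.12 = 0.016800
P(Planning chain lost) [OR] = 1 − (1−0.39) × (1−0.18) × (1−0.016800) = 0.508203
P(Actuation path unavailable) [OR] = 1 − (1−0.39) × (1−0.37) = 0.615700
P(Brake command 2 down) [OR] = 1 − (1−0.615700) × (1−0.05) × (1−0.45) = 0.799203
P(Autonomous vehicle fails to stop) [AND] = 0.001315 × 0.508203 × 0.799203 = 0.000534
Rounded to 4 decimal places: P(Autonomous vehicle fails to stop) ≈ 0.0005.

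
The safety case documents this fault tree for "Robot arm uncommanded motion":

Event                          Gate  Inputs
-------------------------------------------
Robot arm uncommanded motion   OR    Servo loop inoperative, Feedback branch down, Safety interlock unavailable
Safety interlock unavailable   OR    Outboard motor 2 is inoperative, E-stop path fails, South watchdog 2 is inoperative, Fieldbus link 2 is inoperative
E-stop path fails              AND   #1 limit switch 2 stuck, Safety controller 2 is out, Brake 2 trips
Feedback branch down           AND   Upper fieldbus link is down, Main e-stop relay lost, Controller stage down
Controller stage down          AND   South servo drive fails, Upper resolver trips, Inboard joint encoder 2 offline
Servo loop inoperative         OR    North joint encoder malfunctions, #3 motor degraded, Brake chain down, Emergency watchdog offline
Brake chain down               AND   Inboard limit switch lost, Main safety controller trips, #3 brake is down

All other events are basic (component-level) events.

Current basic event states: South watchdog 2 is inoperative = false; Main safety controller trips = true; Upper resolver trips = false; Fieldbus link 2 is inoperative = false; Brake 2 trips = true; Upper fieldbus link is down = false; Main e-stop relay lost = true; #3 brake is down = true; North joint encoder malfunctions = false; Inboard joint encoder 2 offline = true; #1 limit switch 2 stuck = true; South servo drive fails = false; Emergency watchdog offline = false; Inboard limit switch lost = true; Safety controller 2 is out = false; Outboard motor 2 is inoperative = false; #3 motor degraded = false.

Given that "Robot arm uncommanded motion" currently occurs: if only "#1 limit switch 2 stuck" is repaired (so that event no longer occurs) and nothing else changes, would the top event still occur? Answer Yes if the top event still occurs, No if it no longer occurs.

Counterfactual: set "#1 limit switch 2 stuck" to not occurred.
Brake chain down [AND]: Inboard limit switch lost=occurs, Main safety controller trips=occurs, #3 brake is down=occurs → all inputs occur → occurs.
Servo loop inoperative [OR]: North joint encoder malfunctions=not, #3 motor degraded=not, Brake chain down=occurs, Emergency watchdog offline=not → at least one input occurs → occurs.
Controller stage down [AND]: South servo drive fails=not, Upper resolver trips=not, Inboard joint encoder 2 offline=occurs → not all inputs occur → does not occur.
Feedback branch down [AND]: Upper fieldbus link is down=not, Main e-stop relay lost=occurs, Controller stage down=not → not all inputs occur → does not occur.
E-stop path fails [AND]: #1 limit switch 2 stuck=not, Safety controller 2 is out=not, Brake 2 trips=occurs → not all inputs occur → does not occur.
Safety interlock unavailable [OR]: Outboard motor 2 is inoperative=not, E-stop path fails=not, South watchdog 2 is inoperative=not, Fieldbus link 2 is inoperative=not → no input occurs → does not occur.
Robot arm uncommanded motion [OR]: Servo loop inoperative=occurs, Feedback branch down=not, Safety interlock unavailable=not → at least one input occurs → occurs.

Yes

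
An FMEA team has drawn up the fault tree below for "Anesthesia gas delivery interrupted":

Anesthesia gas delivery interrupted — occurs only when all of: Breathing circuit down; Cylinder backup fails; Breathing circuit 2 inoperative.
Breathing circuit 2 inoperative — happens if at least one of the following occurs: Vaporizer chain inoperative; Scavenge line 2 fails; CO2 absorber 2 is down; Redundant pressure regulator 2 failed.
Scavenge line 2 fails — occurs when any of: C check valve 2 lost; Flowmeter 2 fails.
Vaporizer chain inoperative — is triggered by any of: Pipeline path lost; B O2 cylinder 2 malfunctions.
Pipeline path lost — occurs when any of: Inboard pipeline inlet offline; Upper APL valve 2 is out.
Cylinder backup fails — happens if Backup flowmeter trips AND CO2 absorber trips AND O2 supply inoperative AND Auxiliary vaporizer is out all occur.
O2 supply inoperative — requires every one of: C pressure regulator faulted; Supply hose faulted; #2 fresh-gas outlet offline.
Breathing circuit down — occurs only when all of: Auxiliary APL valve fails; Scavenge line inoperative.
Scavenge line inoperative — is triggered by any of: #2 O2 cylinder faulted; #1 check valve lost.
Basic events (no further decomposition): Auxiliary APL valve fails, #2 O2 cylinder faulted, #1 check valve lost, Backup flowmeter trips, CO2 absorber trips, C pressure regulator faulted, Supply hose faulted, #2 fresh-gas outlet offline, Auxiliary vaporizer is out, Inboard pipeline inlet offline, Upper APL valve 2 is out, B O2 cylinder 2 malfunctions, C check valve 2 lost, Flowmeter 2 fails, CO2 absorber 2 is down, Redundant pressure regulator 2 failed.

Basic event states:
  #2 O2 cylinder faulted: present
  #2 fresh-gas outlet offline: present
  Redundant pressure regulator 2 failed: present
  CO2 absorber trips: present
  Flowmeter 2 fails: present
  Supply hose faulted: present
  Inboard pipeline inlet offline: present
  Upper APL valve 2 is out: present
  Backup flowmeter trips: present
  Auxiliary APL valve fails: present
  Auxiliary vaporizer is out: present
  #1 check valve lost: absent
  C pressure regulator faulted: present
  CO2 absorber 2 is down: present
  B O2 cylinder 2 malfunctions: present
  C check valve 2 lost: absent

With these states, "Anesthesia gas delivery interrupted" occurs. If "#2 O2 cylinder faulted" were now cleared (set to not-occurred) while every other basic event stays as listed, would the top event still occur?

Counterfactual: set "#2 O2 cylinder faulted" to not occurred.
Scavenge line inoperative [OR]: #2 O2 cylinder faulted=not, #1 check valve lost=not → no input occurs → does not occur.
Breathing circuit down [AND]: Auxiliary APL valve fails=occurs, Scavenge line inoperative=not → not all inputs occur → does not occur.
O2 supply inoperative [AND]: C pressure regulator faulted=occurs, Supply hose faulted=occurs, #2 fresh-gas outlet offline=occurs → all inputs occur → occurs.
Cylinder backup fails [AND]: Backup flowmeter trips=occurs, CO2 absorber trips=occurs, O2 supply inoperative=occurs, Auxiliary vaporizer is out=occurs → all inputs occur → occurs.
Pipeline path lost [OR]: Inboard pipeline inlet offline=occurs, Upper APL valve 2 is out=occurs → at least one input occurs → occurs.
Vaporizer chain inoperative [OR]: Pipeline path lost=occurs, B O2 cylinder 2 malfunctions=occurs → at least one input occurs → occurs.
Scavenge line 2 fails [OR]: C check valve 2 lost=not, Flowmeter 2 fails=occurs → at least one input occurs → occurs.
Breathing circuit 2 inoperative [OR]: Vaporizer chain inoperative=occurs, Scavenge line 2 fails=occurs, CO2 absorber 2 is down=occurs, Redundant pressure regulator 2 failed=occurs → at least one input occurs → occurs.
Anesthesia gas delivery interrupted [AND]: Breathing circuit down=not, Cylinder backup fails=occurs, Breathing circuit 2 inoperative=occurs → not all inputs occur → does not occur.

No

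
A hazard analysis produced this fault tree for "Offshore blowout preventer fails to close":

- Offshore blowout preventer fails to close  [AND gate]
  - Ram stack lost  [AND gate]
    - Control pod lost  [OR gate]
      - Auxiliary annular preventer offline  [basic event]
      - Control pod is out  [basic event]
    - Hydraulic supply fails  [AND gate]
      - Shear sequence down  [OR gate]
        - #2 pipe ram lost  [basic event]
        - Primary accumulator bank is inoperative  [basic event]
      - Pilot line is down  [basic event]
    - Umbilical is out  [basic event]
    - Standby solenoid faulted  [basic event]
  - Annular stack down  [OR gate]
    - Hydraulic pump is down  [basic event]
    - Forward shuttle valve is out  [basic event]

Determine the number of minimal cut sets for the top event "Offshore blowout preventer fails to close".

8

Control pod lost [OR]: union of children's cut sets → 2 cut set(s).
Shear sequence down [OR]: union of children's cut sets → 2 cut set(s).
Hydraulic supply fails [AND]: one cut set from each child combined → 2 × 1 = 2 cut set(s).
Ram stack lost [AND]: one cut set from each child combined → 2 × 2 × 1 × 1 = 4 cut set(s).
Annular stack down [OR]: union of children's cut sets → 2 cut set(s).
Offshore blowout preventer fails to close [AND]: one cut set from each child combined → 4 × 2 = 8 cut set(s).
Minimal cut sets: {#2 pipe ram lost, Auxiliary annular preventer offline, Hydraulic pump is down, Pilot line is down, Standby solenoid faulted, Umbilical is out}; {#2 pipe ram lost, Auxiliary annular preventer offline, Forward shuttle valve is out, Pilot line is down, Standby solenoid faulted, Umbilical is out}; {Auxiliary annular preventer offline, Hydraulic pump is down, Pilot line is down, Primary accumulator bank is inoperative, Standby solenoid faulted, Umbilical is out}; {Auxiliary annular preventer offline, Forward shuttle valve is out, Pilot line is down, Primary accumulator bank is inoperative, Standby solenoid faulted, Umbilical is out}; {#2 pipe ram lost, Control pod is out, Hydraulic pump is down, Pilot line is down, Standby solenoid faulted, Umbilical is out}; {#2 pipe ram lost, Control pod is out, Forward shuttle valve is out, Pilot line is down, Standby solenoid faulted, Umbilical is out}; {Control pod is out, Hydraulic pump is down, Pilot line is down, Primary accumulator bank is inoperative, Standby solenoid faulted, Umbilical is out}; {Control pod is out, Forward shuttle valve is out, Pilot line is down, Primary accumulator bank is inoperative, Standby solenoid faulted, Umbilical is out}.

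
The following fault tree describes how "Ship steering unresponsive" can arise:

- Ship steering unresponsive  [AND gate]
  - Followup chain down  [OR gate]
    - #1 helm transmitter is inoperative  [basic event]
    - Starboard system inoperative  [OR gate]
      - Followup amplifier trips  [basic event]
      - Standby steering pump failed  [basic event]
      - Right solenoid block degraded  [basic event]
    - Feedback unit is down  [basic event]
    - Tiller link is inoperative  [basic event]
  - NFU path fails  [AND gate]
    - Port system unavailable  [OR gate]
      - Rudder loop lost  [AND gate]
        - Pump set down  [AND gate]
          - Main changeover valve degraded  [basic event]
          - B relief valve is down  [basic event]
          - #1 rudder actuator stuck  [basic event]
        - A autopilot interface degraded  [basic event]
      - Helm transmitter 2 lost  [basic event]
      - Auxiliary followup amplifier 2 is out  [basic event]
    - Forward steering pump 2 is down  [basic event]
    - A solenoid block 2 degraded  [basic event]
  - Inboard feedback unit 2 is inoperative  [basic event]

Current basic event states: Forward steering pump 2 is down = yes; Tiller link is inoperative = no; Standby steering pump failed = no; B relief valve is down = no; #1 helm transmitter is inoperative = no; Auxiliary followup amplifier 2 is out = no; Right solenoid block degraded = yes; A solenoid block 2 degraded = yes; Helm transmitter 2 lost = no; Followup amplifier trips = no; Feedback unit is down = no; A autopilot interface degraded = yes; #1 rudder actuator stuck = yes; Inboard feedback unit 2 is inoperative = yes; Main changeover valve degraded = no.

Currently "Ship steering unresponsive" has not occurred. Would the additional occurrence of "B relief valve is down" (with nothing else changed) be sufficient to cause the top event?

Counterfactual: set "B relief valve is down" to occurred.
Starboard system inoperative [OR]: Followup amplifier trips=not, Standby steering pump failed=not, Right solenoid block degraded=occurs → at least one input occurs → occurs.
Followup chain down [OR]: #1 helm transmitter is inoperative=not, Starboard system inoperative=occurs, Feedback unit is down=not, Tiller link is inoperative=not → at least one input occurs → occurs.
Pump set down [AND]: Main changeover valve degraded=not, B relief valve is down=occurs, #1 rudder actuator stuck=occurs → not all inputs occur → does not occur.
Rudder loop lost [AND]: Pump set down=not, A autopilot interface degraded=occurs → not all inputs occur → does not occur.
Port system unavailable [OR]: Rudder loop lost=not, Helm transmitter 2 lost=not, Auxiliary followup amplifier 2 is out=not → no input occurs → does not occur.
NFU path fails [AND]: Port system unavailable=not, Forward steering pump 2 is down=occurs, A solenoid block 2 degraded=occurs → not all inputs occur → does not occur.
Ship steering unresponsive [AND]: Followup chain down=occurs, NFU path fails=not, Inboard feedback unit 2 is inoperative=occurs → not all inputs occur → does not occur.

No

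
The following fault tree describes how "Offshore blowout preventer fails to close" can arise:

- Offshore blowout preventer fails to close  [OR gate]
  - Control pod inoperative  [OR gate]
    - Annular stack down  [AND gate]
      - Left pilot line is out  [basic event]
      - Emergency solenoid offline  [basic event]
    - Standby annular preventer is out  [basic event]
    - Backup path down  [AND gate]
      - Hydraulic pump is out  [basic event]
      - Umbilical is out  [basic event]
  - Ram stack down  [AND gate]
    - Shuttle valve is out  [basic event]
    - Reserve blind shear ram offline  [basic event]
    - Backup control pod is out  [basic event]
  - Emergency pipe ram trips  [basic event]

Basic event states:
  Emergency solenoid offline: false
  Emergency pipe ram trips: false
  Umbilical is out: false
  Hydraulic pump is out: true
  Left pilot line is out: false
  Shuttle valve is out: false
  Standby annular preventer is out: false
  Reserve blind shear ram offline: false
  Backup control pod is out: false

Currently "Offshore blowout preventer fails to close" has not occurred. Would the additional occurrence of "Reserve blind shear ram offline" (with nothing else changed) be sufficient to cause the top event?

Counterfactual: set "Reserve blind shear ram offline" to occurred.
Annular stack down [AND]: Left pilot line is out=not, Emergency solenoid offline=not → not all inputs occur → does not occur.
Backup path down [AND]: Hydraulic pump is out=occurs, Umbilical is out=not → not all inputs occur → does not occur.
Control pod inoperative [OR]: Annular stack down=not, Standby annular preventer is out=not, Backup path down=not → no input occurs → does not occur.
Ram stack down [AND]: Shuttle valve is out=not, Reserve blind shear ram offline=occurs, Backup control pod is out=not → not all inputs occur → does not occur.
Offshore blowout preventer fails to close [OR]: Control pod inoperative=not, Ram stack down=not, Emergency pipe ram trips=not → no input occurs → does not occur.

No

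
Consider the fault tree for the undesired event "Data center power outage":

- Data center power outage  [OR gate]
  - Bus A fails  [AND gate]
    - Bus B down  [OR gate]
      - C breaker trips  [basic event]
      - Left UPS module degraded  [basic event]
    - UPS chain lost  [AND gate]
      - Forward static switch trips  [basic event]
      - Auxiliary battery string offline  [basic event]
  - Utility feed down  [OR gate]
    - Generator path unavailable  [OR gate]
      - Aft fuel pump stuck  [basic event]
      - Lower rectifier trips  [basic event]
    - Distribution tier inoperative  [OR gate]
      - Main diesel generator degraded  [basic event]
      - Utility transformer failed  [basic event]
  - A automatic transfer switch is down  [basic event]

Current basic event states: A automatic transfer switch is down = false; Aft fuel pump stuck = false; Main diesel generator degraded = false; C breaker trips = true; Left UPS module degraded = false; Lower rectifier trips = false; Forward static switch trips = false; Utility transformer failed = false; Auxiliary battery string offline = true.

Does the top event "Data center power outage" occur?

No

Bus B down [OR]: C breaker trips=occurs, Left UPS module degraded=not → at least one input occurs → occurs.
UPS chain lost [AND]: Forward static switch trips=not, Auxiliary battery string offline=occurs → not all inputs occur → does not occur.
Bus A fails [AND]: Bus B down=occurs, UPS chain lost=not → not all inputs occur → does not occur.
Generator path unavailable [OR]: Aft fuel pump stuck=not, Lower rectifier trips=not → no input occurs → does not occur.
Distribution tier inoperative [OR]: Main diesel generator degraded=not, Utility transformer failed=not → no input occurs → does not occur.
Utility feed down [OR]: Generator path unavailable=not, Distribution tier inoperative=not → no input occurs → does not occur.
Data center power outage [OR]: Bus A fails=not, Utility feed down=not, A automatic transfer switch is down=not → no input occurs → does not occur.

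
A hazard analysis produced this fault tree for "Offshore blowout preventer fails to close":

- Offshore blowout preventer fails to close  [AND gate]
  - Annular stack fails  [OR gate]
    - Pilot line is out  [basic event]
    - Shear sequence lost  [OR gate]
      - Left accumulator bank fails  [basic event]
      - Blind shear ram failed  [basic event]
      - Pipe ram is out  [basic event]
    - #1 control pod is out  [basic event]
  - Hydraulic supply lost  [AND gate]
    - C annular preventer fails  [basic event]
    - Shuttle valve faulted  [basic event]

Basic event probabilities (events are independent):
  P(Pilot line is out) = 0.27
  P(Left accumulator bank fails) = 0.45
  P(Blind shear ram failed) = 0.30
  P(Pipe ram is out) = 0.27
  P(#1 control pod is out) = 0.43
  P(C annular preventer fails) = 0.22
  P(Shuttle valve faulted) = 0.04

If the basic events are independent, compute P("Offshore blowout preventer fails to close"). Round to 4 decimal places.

P(Shear sequence lost) [OR] = 1 − (1−0.45) × (1−0.30) × (1−0.27) = 0.718950
P(Annular stack fails) [OR] = 1 − (1−0.27) × (1−0.718950) × (1−0.43) = 0.883055
P(Hydraulic supply lost) [AND] = 0.22 × 0.04 = 0.008800
P(Offshore blowout preventer fails to close) [AND] = 0.883055 × 0.008800 = 0.007771
Rounded to 4 decimal places: P(Offshore blowout preventer fails to close) ≈ 0.0078.

0.0078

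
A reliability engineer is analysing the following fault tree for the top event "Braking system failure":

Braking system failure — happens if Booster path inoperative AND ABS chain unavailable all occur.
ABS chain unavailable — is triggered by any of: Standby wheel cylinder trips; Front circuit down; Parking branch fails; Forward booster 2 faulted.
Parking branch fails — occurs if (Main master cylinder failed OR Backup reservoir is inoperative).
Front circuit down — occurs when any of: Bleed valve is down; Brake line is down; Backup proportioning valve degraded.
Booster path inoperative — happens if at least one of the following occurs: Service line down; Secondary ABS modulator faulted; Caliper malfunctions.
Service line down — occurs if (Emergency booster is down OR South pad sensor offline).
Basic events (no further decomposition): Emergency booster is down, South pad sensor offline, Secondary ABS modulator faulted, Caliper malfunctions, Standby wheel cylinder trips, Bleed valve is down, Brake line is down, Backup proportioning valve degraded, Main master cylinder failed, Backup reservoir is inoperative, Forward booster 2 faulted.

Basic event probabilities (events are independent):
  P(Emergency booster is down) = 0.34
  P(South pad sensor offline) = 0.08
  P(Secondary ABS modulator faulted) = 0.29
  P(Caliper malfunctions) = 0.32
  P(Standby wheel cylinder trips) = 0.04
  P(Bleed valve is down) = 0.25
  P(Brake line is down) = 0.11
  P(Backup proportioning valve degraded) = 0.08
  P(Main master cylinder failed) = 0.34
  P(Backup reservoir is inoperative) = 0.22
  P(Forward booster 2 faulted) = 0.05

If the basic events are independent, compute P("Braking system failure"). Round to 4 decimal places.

P(Service line down) [OR] = 1 − (1−0.34) × (1−0.08) = 0.392800
P(Booster path inoperative) [OR] = 1 − (1−0.392800) × (1−0.29) × (1−0.32) = 0.706844
P(Front circuit down) [OR] = 1 − (1−0.25) × (1−0.11) × (1−0.08) = 0.385900
P(Parking branch fails) [OR] = 1 − (1−0.34) × (1−0.22) = 0.485200
P(ABS chain unavailable) [OR] = 1 − (1−0.04) × (1−0.385900) × (1−0.485200) × (1−0.05) = 0.711682
P(Braking system failure) [AND] = 0.706844 × 0.711682 = 0.503048
Rounded to 4 decimal places: P(Braking system failure) ≈ 0.5030.

0.5030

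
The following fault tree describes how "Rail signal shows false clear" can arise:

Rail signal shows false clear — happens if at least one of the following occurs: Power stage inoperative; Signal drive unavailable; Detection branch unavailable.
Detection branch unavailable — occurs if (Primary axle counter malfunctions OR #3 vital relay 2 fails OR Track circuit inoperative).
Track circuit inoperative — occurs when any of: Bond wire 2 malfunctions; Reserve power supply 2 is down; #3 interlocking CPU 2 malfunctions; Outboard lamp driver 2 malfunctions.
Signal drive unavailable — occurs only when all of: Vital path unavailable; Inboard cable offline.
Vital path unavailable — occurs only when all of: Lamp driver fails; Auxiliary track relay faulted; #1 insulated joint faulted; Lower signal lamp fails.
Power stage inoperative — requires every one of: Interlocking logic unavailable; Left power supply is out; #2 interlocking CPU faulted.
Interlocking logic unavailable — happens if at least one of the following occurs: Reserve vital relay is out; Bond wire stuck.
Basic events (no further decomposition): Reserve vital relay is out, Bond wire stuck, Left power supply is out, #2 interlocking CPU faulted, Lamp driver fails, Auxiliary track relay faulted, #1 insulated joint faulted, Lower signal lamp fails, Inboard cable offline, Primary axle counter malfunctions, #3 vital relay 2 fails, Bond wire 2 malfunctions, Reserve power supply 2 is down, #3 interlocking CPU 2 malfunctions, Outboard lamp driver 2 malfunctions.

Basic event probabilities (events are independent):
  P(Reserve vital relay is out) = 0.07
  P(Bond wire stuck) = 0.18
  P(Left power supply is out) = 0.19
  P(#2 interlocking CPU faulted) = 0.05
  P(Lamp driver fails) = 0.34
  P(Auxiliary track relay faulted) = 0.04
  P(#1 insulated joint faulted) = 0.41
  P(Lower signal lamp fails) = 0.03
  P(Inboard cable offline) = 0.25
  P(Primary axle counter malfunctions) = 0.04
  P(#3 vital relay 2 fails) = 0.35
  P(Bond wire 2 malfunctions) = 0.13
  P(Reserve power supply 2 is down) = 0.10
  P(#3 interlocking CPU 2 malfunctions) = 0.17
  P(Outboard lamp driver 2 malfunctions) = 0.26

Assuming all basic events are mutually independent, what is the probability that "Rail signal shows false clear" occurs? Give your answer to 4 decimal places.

0.7006

P(Interlocking logic unavailable) [OR] = 1 − (1−0.07) × (1−0.18) = 0.237400
P(Power stage inoperative) [AND] = 0.237400 × 0.19 × 0.05 = 0.002255
P(Vital path unavailable) [AND] = 0.34 × 0.04 × 0.41 × 0.03 = 0.000167
P(Signal drive unavailable) [AND] = 0.000167 × 0.25 = 0.000042
P(Track circuit inoperative) [OR] = 1 − (1−0.13) × (1−0.10) × (1−0.17) × (1−0.26) = 0.519081
P(Detection branch unavailable) [OR] = 1 − (1−0.04) × (1−0.35) × (1−0.519081) = 0.699907
P(Rail signal shows false clear) [OR] = 1 − (1−0.002255) × (1−0.000042) × (1−0.699907) = 0.700596
Rounded to 4 decimal places: P(Rail signal shows false clear) ≈ 0.7006.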